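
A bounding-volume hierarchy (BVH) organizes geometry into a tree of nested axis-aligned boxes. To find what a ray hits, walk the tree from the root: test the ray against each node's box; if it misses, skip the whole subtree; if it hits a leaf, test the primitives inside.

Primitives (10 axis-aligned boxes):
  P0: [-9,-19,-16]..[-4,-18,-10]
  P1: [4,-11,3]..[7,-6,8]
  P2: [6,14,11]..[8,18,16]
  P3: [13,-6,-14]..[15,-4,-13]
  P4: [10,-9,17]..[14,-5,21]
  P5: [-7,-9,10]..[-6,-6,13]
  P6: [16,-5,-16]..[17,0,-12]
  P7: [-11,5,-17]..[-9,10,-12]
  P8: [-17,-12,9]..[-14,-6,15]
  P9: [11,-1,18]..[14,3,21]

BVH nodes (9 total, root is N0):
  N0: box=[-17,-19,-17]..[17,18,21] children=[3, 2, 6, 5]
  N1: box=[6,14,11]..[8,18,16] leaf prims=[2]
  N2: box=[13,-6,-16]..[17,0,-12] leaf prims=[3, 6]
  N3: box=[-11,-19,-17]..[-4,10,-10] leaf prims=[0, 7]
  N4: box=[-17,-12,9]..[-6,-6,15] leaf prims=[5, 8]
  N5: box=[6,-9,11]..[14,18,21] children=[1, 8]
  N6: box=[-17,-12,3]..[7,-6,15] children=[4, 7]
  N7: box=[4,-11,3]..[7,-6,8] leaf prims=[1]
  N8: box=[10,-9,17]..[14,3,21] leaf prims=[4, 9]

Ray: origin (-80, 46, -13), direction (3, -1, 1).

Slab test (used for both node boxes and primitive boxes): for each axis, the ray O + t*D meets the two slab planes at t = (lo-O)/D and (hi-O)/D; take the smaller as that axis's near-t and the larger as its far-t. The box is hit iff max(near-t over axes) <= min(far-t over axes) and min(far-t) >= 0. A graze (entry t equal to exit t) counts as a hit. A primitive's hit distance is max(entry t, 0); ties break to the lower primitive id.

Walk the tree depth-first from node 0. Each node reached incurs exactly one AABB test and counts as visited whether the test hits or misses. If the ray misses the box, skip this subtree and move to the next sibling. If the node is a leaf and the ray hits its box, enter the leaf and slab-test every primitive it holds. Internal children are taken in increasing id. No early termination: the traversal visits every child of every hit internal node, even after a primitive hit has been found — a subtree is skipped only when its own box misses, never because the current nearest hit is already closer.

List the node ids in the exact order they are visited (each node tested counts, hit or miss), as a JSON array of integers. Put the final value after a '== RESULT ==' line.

Traverse from the root:
N0 x:[21,97/3] y:[28,65] z:[-4,34] -> hit [28,97/3], descend [2, 3, 5, 6]
  N2 x:[31,97/3] y:[46,52] z:[-3,1] -> miss, prune
  N3 x:[23,76/3] y:[36,65] z:[-4,3] -> miss, prune
  N5 x:[86/3,94/3] y:[28,55] z:[24,34] -> hit [86/3,94/3], descend [1, 8]
    N1 x:[86/3,88/3] y:[28,32] z:[24,29] -> hit [86/3,29] leaf, test {P2@t=86/3}
    N8 x:[30,94/3] y:[43,55] z:[30,34] -> miss, prune
  N6 x:[21,29] y:[52,58] z:[16,28] -> miss, prune

7 AABB tests over nodes [0, 2, 3, 5, 1, 8, 6]; 1 leaf entered; closest P2.

== RESULT ==
[0, 2, 3, 5, 1, 8, 6]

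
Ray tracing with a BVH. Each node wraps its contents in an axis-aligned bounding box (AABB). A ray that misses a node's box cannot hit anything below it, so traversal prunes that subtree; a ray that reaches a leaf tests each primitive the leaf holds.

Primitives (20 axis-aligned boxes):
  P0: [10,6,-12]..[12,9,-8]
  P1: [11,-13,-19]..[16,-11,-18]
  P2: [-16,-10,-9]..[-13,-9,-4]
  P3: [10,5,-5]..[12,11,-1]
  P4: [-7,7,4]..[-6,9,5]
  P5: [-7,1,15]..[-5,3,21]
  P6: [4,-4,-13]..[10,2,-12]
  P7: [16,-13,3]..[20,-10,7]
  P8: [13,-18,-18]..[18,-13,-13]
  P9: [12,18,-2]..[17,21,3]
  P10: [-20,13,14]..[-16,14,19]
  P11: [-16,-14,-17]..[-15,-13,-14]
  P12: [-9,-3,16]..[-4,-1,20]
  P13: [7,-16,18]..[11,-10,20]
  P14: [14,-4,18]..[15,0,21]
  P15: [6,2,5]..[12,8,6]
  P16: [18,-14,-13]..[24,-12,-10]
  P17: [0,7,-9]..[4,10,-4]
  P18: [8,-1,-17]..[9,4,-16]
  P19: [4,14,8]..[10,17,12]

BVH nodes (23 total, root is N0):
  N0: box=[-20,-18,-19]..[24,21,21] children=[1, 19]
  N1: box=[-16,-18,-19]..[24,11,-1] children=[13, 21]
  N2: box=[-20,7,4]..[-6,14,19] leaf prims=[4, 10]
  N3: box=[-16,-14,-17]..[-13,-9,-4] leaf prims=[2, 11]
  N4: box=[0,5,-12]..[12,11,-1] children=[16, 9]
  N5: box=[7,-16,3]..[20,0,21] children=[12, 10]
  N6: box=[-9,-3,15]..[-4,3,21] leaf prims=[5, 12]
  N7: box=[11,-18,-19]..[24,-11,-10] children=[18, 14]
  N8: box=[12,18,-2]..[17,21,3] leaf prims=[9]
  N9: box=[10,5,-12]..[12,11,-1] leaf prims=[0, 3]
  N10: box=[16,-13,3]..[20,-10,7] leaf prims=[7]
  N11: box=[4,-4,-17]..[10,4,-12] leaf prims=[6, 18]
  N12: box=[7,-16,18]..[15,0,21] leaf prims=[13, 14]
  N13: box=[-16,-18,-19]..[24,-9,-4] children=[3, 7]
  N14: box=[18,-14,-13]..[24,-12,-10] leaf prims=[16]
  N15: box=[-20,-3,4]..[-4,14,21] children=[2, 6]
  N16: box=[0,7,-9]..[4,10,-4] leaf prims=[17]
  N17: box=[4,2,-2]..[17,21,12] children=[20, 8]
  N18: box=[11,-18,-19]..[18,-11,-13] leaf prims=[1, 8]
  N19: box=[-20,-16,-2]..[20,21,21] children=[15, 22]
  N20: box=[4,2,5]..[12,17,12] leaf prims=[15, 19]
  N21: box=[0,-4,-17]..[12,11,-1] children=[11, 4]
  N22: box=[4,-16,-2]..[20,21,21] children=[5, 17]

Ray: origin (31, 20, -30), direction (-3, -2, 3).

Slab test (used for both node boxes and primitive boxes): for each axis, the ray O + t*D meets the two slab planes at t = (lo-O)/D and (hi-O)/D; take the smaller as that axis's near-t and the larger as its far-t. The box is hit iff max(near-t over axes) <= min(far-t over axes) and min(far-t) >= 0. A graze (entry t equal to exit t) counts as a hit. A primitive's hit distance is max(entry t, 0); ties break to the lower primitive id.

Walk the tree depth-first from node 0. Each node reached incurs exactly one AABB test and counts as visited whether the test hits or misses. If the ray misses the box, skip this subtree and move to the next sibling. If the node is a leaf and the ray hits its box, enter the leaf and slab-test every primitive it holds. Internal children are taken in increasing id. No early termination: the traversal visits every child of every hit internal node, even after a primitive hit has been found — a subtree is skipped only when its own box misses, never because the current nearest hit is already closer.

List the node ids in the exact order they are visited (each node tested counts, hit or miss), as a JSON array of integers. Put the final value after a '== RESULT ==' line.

Traverse from the root:
N0 x:[7/3,17] y:[-1/2,19] z:[11/3,17] -> hit [11/3,17], descend [1, 19]
  N1 x:[7/3,47/3] y:[9/2,19] z:[11/3,29/3] -> hit [9/2,29/3], descend [13, 21]
    N13 x:[7/3,47/3] y:[29/2,19] z:[11/3,26/3] -> miss, prune
    N21 x:[19/3,31/3] y:[9/2,12] z:[13/3,29/3] -> hit [19/3,29/3], descend [4, 11]
      N4 x:[19/3,31/3] y:[9/2,15/2] z:[6,29/3] -> hit [19/3,15/2], descend [9, 16]
        N9 x:[19/3,7] y:[9/2,15/2] z:[6,29/3] -> hit [19/3,7] leaf, test {P0@t=19/3, P3(miss)}
        N16 x:[9,31/3] y:[5,13/2] z:[7,26/3] -> miss, prune
      N11 x:[7,9] y:[8,12] z:[13/3,6] -> miss, prune
  N19 x:[11/3,17] y:[-1/2,18] z:[28/3,17] -> hit [28/3,17], descend [15, 22]
    N15 x:[35/3,17] y:[3,23/2] z:[34/3,17] -> miss, prune
    N22 x:[11/3,9] y:[-1/2,18] z:[28/3,17] -> miss, prune

order=[0, 1, 13, 21, 4, 9, 16, 11, 19, 15, 22]  |boxes|=11  |leaves|=1  hit=P0

== RESULT ==
[0, 1, 13, 21, 4, 9, 16, 11, 19, 15, 22]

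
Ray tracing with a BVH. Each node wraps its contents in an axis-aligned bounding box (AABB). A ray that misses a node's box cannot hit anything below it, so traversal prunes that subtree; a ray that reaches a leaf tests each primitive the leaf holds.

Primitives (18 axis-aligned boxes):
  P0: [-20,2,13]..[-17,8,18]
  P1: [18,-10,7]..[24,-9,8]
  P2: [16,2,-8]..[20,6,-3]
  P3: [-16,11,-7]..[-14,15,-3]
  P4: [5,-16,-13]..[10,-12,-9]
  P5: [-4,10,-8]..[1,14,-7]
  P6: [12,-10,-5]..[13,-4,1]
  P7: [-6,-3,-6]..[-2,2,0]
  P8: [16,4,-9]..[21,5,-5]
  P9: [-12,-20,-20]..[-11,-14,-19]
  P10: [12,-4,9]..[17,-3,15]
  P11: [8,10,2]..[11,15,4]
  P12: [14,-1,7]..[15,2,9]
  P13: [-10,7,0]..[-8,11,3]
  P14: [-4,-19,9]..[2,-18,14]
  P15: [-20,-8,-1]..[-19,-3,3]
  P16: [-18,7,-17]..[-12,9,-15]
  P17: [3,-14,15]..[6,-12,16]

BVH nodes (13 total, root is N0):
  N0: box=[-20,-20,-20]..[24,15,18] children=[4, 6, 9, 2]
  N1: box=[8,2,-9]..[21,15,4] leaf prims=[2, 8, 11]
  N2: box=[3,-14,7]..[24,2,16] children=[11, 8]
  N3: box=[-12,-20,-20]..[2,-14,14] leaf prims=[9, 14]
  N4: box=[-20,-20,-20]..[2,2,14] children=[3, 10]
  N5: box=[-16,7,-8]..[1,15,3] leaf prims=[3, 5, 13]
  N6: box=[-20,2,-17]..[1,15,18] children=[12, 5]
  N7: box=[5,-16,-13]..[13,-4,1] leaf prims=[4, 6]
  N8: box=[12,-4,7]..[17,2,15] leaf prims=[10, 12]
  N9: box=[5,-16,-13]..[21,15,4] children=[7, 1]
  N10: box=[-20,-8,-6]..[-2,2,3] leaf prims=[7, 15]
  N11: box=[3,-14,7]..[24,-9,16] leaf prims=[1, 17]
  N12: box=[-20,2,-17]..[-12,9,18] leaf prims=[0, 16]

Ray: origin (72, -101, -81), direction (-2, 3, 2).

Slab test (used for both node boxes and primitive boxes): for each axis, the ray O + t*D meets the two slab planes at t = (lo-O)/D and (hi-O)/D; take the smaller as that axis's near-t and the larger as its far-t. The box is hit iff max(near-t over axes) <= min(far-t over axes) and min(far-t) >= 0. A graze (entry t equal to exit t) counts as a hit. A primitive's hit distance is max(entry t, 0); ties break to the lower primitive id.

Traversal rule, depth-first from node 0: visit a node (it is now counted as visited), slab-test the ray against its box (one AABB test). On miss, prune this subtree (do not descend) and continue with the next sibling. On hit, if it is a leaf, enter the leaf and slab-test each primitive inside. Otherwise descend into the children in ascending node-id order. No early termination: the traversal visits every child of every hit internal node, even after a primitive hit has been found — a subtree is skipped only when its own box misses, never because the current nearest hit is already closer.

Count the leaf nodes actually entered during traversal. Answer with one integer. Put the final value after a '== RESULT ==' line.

Walk:
N0 x:[24,46] y:[27,116/3] z:[61/2,99/2] -> hit [61/2,116/3], descend [2, 4, 6, 9]
  N2 x:[24,69/2] y:[29,103/3] z:[44,97/2] -> miss, prune
  N4 x:[35,46] y:[27,103/3] z:[61/2,95/2] -> miss, prune
  N6 x:[71/2,46] y:[103/3,116/3] z:[32,99/2] -> hit [71/2,116/3], descend [5, 12]
    N5 x:[71/2,44] y:[36,116/3] z:[73/2,42] -> hit [73/2,116/3] leaf, test {P3(miss), P5@t=37, P13(miss)}
    N12 x:[42,46] y:[103/3,110/3] z:[32,99/2] -> miss, prune
  N9 x:[51/2,67/2] y:[85/3,116/3] z:[34,85/2] -> miss, prune

Visited [0, 2, 4, 6, 5, 12, 9]. Tests: 7 box, 1 leaf. Nearest: P5.

== RESULT ==
1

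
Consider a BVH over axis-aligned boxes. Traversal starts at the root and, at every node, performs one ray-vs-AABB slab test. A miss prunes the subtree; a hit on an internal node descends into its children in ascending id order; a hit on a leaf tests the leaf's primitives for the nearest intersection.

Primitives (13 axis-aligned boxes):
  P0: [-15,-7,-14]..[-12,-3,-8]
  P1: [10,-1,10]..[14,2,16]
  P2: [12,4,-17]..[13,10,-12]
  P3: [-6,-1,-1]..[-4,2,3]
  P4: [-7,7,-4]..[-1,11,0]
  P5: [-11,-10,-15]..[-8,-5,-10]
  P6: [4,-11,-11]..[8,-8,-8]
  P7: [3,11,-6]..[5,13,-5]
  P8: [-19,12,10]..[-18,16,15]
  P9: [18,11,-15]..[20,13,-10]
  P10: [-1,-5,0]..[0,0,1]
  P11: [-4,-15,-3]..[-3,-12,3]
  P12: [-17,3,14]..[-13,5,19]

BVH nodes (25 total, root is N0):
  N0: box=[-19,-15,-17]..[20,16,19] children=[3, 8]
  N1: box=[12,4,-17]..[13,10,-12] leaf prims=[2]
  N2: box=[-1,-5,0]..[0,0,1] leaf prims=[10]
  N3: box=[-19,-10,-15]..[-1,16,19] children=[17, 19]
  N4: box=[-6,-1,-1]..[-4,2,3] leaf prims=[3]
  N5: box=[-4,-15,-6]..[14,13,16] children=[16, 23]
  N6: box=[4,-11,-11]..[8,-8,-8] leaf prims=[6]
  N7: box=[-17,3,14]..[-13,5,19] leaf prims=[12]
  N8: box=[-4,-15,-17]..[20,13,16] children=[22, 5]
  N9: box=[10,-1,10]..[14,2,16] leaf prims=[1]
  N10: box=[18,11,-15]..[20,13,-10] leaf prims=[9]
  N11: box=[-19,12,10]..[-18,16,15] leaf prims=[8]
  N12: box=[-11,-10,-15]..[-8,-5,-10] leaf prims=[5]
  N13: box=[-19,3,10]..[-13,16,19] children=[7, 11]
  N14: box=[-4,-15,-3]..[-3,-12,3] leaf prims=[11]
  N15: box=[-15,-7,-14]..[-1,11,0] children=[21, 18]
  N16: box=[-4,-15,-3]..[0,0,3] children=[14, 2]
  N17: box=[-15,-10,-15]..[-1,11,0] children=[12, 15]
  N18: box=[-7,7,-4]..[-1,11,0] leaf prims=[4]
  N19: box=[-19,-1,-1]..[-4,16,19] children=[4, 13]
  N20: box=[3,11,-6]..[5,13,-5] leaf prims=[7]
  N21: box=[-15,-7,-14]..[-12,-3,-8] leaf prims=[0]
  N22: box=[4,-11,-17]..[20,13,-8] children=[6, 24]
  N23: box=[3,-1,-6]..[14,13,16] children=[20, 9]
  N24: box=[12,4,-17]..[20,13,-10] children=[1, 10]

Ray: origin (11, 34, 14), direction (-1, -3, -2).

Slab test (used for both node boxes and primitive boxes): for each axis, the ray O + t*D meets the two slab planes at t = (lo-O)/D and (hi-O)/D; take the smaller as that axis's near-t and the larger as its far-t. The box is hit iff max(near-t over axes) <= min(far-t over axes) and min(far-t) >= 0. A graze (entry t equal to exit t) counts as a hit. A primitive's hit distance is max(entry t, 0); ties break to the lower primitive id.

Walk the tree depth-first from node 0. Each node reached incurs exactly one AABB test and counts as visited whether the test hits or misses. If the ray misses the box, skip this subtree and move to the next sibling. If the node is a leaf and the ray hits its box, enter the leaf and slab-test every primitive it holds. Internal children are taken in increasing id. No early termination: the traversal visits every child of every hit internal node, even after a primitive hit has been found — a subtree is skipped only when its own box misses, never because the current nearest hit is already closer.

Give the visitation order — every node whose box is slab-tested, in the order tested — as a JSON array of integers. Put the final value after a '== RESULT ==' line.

Walk:
N0 x:[-9,30] y:[6,49/3] z:[-5/2,31/2] -> hit [6,31/2], descend [3, 8]
  N3 x:[12,30] y:[6,44/3] z:[-5/2,29/2] -> hit [12,29/2], descend [17, 19]
    N17 x:[12,26] y:[23/3,44/3] z:[7,29/2] -> hit [12,29/2], descend [12, 15]
      N12 x:[19,22] y:[13,44/3] z:[12,29/2] -> miss, prune
      N15 x:[12,26] y:[23/3,41/3] z:[7,14] -> hit [12,41/3], descend [18, 21]
        N18 x:[12,18] y:[23/3,9] z:[7,9] -> miss, prune
        N21 x:[23,26] y:[37/3,41/3] z:[11,14] -> miss, prune
    N19 x:[15,30] y:[6,35/3] z:[-5/2,15/2] -> miss, prune
  N8 x:[-9,15] y:[7,49/3] z:[-1,31/2] -> hit [7,15], descend [5, 22]
    N5 x:[-3,15] y:[7,49/3] z:[-1,10] -> hit [7,10], descend [16, 23]
      N16 x:[11,15] y:[34/3,49/3] z:[11/2,17/2] -> miss, prune
      N23 x:[-3,8] y:[7,35/3] z:[-1,10] -> hit [7,8], descend [9, 20]
        N9 x:[-3,1] y:[32/3,35/3] z:[-1,2] -> miss, prune
        N20 x:[6,8] y:[7,23/3] z:[19/2,10] -> miss, prune
    N22 x:[-9,7] y:[7,15] z:[11,31/2] -> miss, prune

15 AABB tests over nodes [0, 3, 17, 12, 15, 18, 21, 19, 8, 5, 16, 23, 9, 20, 22]; 0 leaves entered; closest miss.

== RESULT ==
[0, 3, 17, 12, 15, 18, 21, 19, 8, 5, 16, 23, 9, 20, 22]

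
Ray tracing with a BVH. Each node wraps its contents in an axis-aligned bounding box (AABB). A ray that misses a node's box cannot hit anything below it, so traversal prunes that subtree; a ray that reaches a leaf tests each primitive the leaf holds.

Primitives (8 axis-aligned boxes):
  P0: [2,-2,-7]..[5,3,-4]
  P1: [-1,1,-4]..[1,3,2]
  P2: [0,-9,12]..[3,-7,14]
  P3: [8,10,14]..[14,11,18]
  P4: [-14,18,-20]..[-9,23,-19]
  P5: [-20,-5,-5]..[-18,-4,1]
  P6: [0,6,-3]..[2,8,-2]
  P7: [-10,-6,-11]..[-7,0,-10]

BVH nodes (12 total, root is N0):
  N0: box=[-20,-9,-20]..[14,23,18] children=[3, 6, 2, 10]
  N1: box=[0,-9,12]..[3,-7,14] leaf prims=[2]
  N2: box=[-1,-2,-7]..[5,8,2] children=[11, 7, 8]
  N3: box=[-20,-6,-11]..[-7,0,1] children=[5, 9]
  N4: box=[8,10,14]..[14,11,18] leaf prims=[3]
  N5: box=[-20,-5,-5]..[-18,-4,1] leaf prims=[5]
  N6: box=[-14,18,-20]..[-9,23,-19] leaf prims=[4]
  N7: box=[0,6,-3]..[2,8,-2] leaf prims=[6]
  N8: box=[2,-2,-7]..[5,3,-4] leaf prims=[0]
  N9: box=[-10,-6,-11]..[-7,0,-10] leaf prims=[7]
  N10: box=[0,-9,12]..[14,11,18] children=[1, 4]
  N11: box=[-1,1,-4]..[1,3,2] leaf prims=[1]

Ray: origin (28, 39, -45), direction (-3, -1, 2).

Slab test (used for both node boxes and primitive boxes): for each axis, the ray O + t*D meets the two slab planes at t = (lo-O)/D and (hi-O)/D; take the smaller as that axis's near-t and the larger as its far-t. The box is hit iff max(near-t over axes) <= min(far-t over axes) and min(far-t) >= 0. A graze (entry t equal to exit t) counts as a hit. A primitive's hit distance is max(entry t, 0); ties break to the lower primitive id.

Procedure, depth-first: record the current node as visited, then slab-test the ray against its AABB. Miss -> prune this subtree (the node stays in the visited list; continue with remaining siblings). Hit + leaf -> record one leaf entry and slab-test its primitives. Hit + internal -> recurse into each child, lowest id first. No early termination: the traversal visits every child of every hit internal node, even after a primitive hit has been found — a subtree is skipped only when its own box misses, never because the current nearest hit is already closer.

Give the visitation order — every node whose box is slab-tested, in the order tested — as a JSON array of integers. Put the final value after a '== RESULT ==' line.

Walk:
N0 x:[14/3,16] y:[16,48] z:[25/2,63/2] -> hit [16,16], descend [2, 3, 6, 10]
  N2 x:[23/3,29/3] y:[31,41] z:[19,47/2] -> miss, prune
  N3 x:[35/3,16] y:[39,45] z:[17,23] -> miss, prune
  N6 x:[37/3,14] y:[16,21] z:[25/2,13] -> miss, prune
  N10 x:[14/3,28/3] y:[28,48] z:[57/2,63/2] -> miss, prune

Summary -> nodes [0, 2, 3, 6, 10]; box-tests=5; leaf-entries=0; first=miss

== RESULT ==
[0, 2, 3, 6, 10]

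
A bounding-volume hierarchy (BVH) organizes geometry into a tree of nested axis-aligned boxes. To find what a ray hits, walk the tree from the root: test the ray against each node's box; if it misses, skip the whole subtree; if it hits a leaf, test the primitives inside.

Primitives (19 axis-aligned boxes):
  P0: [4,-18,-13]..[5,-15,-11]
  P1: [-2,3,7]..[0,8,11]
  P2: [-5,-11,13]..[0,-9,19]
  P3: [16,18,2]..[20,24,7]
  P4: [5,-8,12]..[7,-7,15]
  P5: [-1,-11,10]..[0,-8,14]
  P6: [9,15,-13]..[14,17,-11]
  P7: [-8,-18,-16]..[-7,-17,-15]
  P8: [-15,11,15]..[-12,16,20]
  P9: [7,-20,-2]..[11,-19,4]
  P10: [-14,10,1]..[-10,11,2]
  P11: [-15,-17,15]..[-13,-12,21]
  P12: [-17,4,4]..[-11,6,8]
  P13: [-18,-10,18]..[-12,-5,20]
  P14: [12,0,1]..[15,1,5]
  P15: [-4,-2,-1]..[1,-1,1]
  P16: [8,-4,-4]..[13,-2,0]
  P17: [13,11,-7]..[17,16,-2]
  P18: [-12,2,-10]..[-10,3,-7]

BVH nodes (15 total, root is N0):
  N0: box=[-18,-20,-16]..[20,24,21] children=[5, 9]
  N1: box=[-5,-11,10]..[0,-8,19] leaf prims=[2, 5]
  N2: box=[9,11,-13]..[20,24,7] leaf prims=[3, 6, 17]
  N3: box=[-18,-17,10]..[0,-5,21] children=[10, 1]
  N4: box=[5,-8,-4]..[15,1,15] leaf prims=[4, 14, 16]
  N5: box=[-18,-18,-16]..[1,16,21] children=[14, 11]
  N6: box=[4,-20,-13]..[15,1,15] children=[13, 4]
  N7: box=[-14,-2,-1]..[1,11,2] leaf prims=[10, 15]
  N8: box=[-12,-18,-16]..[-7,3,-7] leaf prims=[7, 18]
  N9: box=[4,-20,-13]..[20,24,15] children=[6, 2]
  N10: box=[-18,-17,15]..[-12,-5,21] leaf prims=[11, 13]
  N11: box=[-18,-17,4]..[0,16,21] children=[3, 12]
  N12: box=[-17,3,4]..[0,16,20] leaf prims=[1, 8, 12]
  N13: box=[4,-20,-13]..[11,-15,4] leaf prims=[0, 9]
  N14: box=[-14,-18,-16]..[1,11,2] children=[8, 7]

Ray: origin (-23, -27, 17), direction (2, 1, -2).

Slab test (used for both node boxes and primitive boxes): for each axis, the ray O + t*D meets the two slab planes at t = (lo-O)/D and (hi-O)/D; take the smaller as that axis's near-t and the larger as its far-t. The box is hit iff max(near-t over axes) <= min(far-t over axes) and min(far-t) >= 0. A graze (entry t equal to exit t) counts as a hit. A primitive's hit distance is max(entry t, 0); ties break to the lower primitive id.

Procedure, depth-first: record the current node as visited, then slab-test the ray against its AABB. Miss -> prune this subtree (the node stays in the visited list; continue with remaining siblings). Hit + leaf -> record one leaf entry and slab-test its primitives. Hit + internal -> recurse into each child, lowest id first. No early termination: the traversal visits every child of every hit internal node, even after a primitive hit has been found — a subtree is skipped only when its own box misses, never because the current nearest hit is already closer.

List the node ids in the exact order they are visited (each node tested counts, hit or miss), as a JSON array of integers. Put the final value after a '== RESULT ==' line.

Traverse from the root:
N0 x:[5/2,43/2] y:[7,51] z:[-2,33/2] -> hit [7,33/2], descend [5, 9]
  N5 x:[5/2,12] y:[9,43] z:[-2,33/2] -> hit [9,12], descend [11, 14]
    N11 x:[5/2,23/2] y:[10,43] z:[-2,13/2] -> miss, prune
    N14 x:[9/2,12] y:[9,38] z:[15/2,33/2] -> hit [9,12], descend [7, 8]
      N7 x:[9/2,12] y:[25,38] z:[15/2,9] -> miss, prune
      N8 x:[11/2,8] y:[9,30] z:[12,33/2] -> miss, prune
  N9 x:[27/2,43/2] y:[7,51] z:[1,15] -> hit [27/2,15], descend [2, 6]
    N2 x:[16,43/2] y:[38,51] z:[5,15] -> miss, prune
    N6 x:[27/2,19] y:[7,28] z:[1,15] -> hit [27/2,15], descend [4, 13]
      N4 x:[14,19] y:[19,28] z:[1,21/2] -> miss, prune
      N13 x:[27/2,17] y:[7,12] z:[13/2,15] -> miss, prune

order=[0, 5, 11, 14, 7, 8, 9, 2, 6, 4, 13]  |boxes|=11  |leaves|=0  hit=miss

== RESULT ==
[0, 5, 11, 14, 7, 8, 9, 2, 6, 4, 13]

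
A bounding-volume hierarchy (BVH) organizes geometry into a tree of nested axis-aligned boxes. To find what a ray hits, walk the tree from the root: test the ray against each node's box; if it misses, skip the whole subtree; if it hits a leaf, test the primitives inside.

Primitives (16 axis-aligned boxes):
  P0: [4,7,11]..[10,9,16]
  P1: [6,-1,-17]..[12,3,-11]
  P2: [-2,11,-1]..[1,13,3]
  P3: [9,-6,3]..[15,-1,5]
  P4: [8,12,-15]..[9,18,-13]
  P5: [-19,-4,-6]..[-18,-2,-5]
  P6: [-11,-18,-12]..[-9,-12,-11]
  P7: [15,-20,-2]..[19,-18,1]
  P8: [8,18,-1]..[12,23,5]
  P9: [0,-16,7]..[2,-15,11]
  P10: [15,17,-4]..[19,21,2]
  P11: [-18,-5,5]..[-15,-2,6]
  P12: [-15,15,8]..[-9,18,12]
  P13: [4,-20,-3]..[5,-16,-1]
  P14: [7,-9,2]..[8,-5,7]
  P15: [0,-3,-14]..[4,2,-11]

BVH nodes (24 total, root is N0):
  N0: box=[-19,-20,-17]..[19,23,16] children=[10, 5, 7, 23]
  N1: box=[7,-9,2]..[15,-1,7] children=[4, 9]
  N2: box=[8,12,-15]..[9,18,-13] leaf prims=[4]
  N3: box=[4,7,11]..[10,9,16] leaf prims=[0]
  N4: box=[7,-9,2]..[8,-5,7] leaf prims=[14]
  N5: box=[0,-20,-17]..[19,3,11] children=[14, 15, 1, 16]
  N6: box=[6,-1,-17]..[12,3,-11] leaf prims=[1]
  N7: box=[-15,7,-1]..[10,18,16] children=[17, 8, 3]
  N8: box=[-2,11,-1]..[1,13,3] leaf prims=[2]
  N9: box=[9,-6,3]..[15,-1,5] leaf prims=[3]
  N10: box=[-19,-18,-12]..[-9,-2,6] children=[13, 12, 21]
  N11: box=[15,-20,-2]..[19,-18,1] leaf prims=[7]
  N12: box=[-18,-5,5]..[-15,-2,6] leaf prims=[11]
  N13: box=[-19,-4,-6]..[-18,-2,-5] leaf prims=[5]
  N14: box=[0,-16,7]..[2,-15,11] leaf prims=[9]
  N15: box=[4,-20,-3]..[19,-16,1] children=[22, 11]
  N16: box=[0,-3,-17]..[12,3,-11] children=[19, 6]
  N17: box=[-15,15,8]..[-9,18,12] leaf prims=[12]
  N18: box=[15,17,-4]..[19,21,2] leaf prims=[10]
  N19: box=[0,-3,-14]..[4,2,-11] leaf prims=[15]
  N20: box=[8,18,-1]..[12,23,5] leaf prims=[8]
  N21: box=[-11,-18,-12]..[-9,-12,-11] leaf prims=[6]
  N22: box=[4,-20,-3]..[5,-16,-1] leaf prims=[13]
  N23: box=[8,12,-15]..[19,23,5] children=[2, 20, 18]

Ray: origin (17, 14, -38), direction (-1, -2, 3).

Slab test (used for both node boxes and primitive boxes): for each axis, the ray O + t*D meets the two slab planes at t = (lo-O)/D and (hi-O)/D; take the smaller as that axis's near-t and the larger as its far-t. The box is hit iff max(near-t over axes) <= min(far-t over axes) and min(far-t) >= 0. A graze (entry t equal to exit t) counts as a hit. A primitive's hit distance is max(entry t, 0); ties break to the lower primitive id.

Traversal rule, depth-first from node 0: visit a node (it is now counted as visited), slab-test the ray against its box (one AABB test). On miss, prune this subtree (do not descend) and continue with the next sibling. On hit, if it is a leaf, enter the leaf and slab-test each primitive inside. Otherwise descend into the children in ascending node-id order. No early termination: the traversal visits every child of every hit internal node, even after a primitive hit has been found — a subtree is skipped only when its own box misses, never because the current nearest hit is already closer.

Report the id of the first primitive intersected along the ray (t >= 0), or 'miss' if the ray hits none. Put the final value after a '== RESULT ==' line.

Traverse from the root:
N0 x:[-2,36] y:[-9/2,17] z:[7,18] -> hit [7,17], descend [5, 7, 10, 23]
  N5 x:[-2,17] y:[11/2,17] z:[7,49/3] -> hit [7,49/3], descend [1, 14, 15, 16]
    N1 x:[2,10] y:[15/2,23/2] z:[40/3,15] -> miss, prune
    N14 x:[15,17] y:[29/2,15] z:[15,49/3] -> hit [15,15] leaf, test {P9@t=15}
    N15 x:[-2,13] y:[15,17] z:[35/3,13] -> miss, prune
    N16 x:[5,17] y:[11/2,17/2] z:[7,9] -> hit [7,17/2], descend [6, 19]
      N6 x:[5,11] y:[11/2,15/2] z:[7,9] -> hit [7,15/2] leaf, test {P1@t=7}
      N19 x:[13,17] y:[6,17/2] z:[8,9] -> miss, prune
  N7 x:[7,32] y:[-2,7/2] z:[37/3,18] -> miss, prune
  N10 x:[26,36] y:[8,16] z:[26/3,44/3] -> miss, prune
  N23 x:[-2,9] y:[-9/2,1] z:[23/3,43/3] -> miss, prune

Summary -> nodes [0, 5, 1, 14, 15, 16, 6, 19, 7, 10, 23]; box-tests=11; leaf-entries=2; first=P1

== RESULT ==
1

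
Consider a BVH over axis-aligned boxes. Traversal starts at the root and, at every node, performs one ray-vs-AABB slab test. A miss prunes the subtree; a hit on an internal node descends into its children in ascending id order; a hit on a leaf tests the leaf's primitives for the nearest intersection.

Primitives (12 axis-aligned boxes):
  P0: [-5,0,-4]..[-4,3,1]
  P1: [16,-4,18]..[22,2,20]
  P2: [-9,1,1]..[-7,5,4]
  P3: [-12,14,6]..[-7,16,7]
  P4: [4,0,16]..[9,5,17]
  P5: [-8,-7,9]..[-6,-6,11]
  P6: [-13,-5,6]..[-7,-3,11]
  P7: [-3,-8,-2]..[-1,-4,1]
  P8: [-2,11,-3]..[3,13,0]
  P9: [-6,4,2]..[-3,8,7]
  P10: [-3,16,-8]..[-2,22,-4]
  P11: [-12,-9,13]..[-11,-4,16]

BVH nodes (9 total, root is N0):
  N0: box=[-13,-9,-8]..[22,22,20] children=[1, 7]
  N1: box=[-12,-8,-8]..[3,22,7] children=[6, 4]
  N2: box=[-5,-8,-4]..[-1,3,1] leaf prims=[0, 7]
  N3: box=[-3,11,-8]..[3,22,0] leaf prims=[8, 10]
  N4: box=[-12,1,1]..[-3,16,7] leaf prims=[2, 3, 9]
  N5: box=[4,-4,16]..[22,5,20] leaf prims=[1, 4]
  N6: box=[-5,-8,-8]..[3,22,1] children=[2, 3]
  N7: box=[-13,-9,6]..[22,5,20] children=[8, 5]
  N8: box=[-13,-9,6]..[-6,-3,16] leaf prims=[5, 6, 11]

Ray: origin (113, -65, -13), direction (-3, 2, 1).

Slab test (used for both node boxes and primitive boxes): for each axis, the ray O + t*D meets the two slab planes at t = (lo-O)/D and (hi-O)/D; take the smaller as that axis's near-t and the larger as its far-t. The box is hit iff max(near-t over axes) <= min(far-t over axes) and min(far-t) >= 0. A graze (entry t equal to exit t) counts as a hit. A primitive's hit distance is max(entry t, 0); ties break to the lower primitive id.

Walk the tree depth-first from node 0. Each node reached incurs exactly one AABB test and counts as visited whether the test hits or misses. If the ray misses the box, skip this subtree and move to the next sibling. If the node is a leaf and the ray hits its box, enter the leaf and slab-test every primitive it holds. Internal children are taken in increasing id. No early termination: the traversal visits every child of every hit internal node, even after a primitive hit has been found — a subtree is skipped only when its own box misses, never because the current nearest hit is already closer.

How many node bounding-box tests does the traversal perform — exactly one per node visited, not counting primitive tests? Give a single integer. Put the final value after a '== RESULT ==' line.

Trace the traversal:
N0 x:[91/3,42] y:[28,87/2] z:[5,33] -> hit [91/3,33], descend [1, 7]
  N1 x:[110/3,125/3] y:[57/2,87/2] z:[5,20] -> miss, prune
  N7 x:[91/3,42] y:[28,35] z:[19,33] -> hit [91/3,33], descend [5, 8]
    N5 x:[91/3,109/3] y:[61/2,35] z:[29,33] -> hit [61/2,33] leaf, test {P1@t=31, P4(miss)}
    N8 x:[119/3,42] y:[28,31] z:[19,29] -> miss, prune

order=[0, 1, 7, 5, 8]  |boxes|=5  |leaves|=1  hit=P1

== RESULT ==
5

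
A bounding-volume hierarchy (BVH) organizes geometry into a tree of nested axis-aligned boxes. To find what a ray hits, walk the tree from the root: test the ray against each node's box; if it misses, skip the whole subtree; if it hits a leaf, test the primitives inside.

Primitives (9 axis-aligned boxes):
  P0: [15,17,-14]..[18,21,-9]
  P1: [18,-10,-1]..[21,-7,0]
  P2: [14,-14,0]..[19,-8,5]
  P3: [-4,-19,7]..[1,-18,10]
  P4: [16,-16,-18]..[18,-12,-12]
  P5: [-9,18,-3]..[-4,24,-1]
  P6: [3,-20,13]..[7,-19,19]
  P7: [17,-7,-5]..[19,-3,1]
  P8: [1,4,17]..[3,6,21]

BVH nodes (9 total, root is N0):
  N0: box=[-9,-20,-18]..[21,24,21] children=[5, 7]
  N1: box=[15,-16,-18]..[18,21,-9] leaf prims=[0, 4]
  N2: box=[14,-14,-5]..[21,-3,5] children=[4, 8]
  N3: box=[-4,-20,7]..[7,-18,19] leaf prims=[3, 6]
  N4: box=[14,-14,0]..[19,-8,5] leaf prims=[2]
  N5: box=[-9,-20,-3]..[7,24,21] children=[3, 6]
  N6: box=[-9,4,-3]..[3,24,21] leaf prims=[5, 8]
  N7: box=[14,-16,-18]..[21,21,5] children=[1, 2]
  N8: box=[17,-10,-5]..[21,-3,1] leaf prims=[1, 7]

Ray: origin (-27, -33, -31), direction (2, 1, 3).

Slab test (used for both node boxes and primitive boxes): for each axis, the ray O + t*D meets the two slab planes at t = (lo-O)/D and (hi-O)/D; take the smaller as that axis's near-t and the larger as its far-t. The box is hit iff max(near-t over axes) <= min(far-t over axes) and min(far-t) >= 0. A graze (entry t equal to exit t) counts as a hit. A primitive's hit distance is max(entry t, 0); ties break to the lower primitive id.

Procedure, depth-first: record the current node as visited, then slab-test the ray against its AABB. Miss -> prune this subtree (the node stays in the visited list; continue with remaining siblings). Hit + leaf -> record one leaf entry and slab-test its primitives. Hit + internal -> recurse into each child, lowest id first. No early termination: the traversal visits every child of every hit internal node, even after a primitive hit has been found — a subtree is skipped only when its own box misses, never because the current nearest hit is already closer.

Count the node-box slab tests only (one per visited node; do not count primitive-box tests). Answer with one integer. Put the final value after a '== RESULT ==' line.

Traverse from the root:
N0 x:[9,24] y:[13,57] z:[13/3,52/3] -> hit [13,52/3], descend [5, 7]
  N5 x:[9,17] y:[13,57] z:[28/3,52/3] -> hit [13,17], descend [3, 6]
    N3 x:[23/2,17] y:[13,15] z:[38/3,50/3] -> hit [13,15] leaf, test {P3(miss), P6(miss)}
    N6 x:[9,15] y:[37,57] z:[28/3,52/3] -> miss, prune
  N7 x:[41/2,24] y:[17,54] z:[13/3,12] -> miss, prune

order=[0, 5, 3, 6, 7]  |boxes|=5  |leaves|=1  hit=miss

== RESULT ==
5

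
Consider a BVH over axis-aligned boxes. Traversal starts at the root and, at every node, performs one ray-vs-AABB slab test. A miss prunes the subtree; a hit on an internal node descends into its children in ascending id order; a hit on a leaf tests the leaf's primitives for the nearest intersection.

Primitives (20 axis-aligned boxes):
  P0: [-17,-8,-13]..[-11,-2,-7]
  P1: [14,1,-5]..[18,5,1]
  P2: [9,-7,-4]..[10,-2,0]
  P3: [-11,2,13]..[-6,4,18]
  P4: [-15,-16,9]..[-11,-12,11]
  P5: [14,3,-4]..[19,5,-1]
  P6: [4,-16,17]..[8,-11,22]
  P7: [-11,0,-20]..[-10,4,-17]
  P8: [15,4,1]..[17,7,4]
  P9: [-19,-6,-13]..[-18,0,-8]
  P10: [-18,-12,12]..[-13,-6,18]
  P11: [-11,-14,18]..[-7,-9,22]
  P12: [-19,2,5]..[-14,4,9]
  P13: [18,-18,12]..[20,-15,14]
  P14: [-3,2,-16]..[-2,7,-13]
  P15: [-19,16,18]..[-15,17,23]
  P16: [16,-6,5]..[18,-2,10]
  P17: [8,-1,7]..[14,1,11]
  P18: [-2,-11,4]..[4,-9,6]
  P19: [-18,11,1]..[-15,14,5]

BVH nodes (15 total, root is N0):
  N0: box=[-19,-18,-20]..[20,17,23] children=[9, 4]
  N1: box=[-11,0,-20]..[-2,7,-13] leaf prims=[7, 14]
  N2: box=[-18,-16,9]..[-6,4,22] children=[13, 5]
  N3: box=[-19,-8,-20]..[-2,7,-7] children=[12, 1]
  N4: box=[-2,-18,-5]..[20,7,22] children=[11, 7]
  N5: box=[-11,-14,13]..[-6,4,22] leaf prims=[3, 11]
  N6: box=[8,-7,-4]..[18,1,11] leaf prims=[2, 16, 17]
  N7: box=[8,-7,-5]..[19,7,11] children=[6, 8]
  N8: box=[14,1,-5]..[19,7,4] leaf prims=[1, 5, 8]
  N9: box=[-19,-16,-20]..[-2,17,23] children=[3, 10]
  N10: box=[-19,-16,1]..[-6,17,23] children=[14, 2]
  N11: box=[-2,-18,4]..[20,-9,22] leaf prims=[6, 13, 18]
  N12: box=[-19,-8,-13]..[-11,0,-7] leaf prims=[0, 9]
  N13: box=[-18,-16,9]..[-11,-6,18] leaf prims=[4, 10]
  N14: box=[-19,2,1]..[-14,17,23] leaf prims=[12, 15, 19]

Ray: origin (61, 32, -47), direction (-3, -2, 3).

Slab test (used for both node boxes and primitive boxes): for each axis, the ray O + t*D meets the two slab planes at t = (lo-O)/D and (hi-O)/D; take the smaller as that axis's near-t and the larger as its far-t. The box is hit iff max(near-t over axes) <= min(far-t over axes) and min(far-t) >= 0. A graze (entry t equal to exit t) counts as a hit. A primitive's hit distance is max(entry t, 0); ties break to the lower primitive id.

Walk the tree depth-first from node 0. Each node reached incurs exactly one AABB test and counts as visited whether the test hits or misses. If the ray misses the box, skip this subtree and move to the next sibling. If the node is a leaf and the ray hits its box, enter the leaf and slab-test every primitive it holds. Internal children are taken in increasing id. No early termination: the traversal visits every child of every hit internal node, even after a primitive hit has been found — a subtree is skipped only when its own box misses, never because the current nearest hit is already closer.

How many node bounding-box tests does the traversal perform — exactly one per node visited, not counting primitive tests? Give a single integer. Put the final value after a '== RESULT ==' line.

Trace the traversal:
N0 x:[41/3,80/3] y:[15/2,25] z:[9,70/3] -> hit [41/3,70/3], descend [4, 9]
  N4 x:[41/3,21] y:[25/2,25] z:[14,23] -> hit [14,21], descend [7, 11]
    N7 x:[14,53/3] y:[25/2,39/2] z:[14,58/3] -> hit [14,53/3], descend [6, 8]
      N6 x:[43/3,53/3] y:[31/2,39/2] z:[43/3,58/3] -> hit [31/2,53/3] leaf, test {P2(miss), P16(miss), P17(miss)}
      N8 x:[14,47/3] y:[25/2,31/2] z:[14,17] -> hit [14,31/2] leaf, test {P1@t=43/3, P5@t=43/3, P8(miss)}
    N11 x:[41/3,21] y:[41/2,25] z:[17,23] -> hit [41/2,21] leaf, test {P6(miss), P13(miss), P18(miss)}
  N9 x:[21,80/3] y:[15/2,24] z:[9,70/3] -> hit [21,70/3], descend [3, 10]
    N3 x:[21,80/3] y:[25/2,20] z:[9,40/3] -> miss, prune
    N10 x:[67/3,80/3] y:[15/2,24] z:[16,70/3] -> hit [67/3,70/3], descend [2, 14]
      N2 x:[67/3,79/3] y:[14,24] z:[56/3,23] -> hit [67/3,23], descend [5, 13]
        N5 x:[67/3,24] y:[14,23] z:[20,23] -> hit [67/3,23] leaf, test {P3(miss), P11@t=68/3}
        N13 x:[24,79/3] y:[19,24] z:[56/3,65/3] -> miss, prune
      N14 x:[25,80/3] y:[15/2,15] z:[16,70/3] -> miss, prune

order=[0, 4, 7, 6, 8, 11, 9, 3, 10, 2, 5, 13, 14]  |boxes|=13  |leaves|=4  hit=P1

== RESULT ==
13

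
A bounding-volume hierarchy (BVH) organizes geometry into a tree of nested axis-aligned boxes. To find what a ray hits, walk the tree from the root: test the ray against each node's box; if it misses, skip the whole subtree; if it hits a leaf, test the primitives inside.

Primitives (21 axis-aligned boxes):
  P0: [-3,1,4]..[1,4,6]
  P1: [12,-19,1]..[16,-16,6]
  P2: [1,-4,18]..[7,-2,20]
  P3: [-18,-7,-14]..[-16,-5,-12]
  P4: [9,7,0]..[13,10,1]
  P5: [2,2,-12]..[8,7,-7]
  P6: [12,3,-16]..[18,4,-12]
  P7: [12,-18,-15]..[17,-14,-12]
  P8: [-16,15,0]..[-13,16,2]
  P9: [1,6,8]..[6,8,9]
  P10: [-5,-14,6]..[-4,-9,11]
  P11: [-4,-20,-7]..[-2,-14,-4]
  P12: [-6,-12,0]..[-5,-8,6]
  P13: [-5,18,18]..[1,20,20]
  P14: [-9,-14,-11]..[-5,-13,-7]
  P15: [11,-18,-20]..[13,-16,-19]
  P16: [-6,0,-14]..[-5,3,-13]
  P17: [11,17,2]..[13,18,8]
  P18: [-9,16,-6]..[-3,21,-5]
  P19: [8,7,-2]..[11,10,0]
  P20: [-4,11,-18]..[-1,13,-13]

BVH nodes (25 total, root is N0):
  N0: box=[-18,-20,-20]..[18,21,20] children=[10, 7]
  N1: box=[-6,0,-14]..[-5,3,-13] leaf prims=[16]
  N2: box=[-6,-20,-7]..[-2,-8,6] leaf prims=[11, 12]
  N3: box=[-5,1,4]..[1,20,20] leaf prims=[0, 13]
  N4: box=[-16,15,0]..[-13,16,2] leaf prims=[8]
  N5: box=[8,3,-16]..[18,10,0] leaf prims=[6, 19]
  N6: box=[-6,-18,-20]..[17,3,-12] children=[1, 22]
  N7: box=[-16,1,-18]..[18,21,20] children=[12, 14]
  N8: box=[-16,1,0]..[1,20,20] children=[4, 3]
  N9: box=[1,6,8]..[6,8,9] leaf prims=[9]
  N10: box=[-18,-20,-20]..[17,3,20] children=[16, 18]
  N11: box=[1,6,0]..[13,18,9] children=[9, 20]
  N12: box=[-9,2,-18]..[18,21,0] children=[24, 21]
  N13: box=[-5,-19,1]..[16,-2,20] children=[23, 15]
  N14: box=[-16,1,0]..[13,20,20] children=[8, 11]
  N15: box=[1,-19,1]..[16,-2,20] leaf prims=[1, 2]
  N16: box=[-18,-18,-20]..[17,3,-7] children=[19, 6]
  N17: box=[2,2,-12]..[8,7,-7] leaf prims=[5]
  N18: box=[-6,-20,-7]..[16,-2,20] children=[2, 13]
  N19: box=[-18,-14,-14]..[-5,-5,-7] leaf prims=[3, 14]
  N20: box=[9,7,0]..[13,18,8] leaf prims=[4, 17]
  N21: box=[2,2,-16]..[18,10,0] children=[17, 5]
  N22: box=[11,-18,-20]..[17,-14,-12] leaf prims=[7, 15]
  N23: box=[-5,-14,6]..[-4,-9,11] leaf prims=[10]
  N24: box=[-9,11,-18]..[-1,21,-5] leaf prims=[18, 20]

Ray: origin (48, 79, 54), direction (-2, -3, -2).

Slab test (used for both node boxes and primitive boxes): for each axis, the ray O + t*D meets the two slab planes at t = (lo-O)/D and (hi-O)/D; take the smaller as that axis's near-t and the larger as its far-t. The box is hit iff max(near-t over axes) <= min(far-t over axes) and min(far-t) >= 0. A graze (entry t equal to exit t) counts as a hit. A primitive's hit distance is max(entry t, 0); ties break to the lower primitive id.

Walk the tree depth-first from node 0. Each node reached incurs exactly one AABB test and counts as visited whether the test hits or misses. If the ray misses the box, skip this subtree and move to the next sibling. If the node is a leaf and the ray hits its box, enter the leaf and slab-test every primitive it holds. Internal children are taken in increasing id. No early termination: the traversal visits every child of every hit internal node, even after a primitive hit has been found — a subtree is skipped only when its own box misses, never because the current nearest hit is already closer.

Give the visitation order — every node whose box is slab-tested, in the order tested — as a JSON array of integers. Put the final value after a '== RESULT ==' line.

Trace the traversal:
N0 x:[15,33] y:[58/3,33] z:[17,37] -> hit [58/3,33], descend [7, 10]
  N7 x:[15,32] y:[58/3,26] z:[17,36] -> hit [58/3,26], descend [12, 14]
    N12 x:[15,57/2] y:[58/3,77/3] z:[27,36] -> miss, prune
    N14 x:[35/2,32] y:[59/3,26] z:[17,27] -> hit [59/3,26], descend [8, 11]
      N8 x:[47/2,32] y:[59/3,26] z:[17,27] -> hit [47/2,26], descend [3, 4]
        N3 x:[47/2,53/2] y:[59/3,26] z:[17,25] -> hit [47/2,25] leaf, test {P0@t=25, P13(miss)}
        N4 x:[61/2,32] y:[21,64/3] z:[26,27] -> miss, prune
      N11 x:[35/2,47/2] y:[61/3,73/3] z:[45/2,27] -> hit [45/2,47/2], descend [9, 20]
        N9 x:[21,47/2] y:[71/3,73/3] z:[45/2,23] -> miss, prune
        N20 x:[35/2,39/2] y:[61/3,24] z:[23,27] -> miss, prune
  N10 x:[31/2,33] y:[76/3,33] z:[17,37] -> hit [76/3,33], descend [16, 18]
    N16 x:[31/2,33] y:[76/3,97/3] z:[61/2,37] -> hit [61/2,97/3], descend [6, 19]
      N6 x:[31/2,27] y:[76/3,97/3] z:[33,37] -> miss, prune
      N19 x:[53/2,33] y:[28,31] z:[61/2,34] -> hit [61/2,31] leaf, test {P3(miss), P14(miss)}
    N18 x:[16,27] y:[27,33] z:[17,61/2] -> hit [27,27], descend [2, 13]
      N2 x:[25,27] y:[29,33] z:[24,61/2] -> miss, prune
      N13 x:[16,53/2] y:[27,98/3] z:[17,53/2] -> miss, prune

order=[0, 7, 12, 14, 8, 3, 4, 11, 9, 20, 10, 16, 6, 19, 18, 2, 13]  |boxes|=17  |leaves|=2  hit=P0

== RESULT ==
[0, 7, 12, 14, 8, 3, 4, 11, 9, 20, 10, 16, 6, 19, 18, 2, 13]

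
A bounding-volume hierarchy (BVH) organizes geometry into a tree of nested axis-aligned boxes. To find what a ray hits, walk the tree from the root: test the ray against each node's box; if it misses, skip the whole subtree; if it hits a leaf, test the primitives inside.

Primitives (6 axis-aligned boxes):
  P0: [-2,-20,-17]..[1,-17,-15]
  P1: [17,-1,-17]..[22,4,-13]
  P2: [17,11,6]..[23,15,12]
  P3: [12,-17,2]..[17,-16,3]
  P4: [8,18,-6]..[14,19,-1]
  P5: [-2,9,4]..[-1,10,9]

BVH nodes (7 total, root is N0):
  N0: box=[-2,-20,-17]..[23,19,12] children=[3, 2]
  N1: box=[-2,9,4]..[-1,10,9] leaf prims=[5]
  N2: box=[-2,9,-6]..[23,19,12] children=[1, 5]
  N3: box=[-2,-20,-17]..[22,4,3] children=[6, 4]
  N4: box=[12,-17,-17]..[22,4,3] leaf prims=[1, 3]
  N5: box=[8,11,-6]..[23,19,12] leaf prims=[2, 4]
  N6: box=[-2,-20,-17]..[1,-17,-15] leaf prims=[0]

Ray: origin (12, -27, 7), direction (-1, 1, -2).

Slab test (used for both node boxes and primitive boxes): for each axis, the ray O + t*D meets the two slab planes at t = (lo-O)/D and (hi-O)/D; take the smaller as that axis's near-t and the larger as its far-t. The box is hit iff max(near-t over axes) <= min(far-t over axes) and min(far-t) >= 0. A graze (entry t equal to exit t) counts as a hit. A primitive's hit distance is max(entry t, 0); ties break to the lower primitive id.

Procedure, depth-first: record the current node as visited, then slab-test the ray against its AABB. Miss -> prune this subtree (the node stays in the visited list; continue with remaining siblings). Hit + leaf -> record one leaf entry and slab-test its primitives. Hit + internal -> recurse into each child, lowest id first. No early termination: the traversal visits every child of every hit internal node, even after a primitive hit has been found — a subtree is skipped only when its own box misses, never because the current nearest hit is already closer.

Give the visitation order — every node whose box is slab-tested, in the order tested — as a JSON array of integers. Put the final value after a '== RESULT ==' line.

Trace the traversal:
N0 x:[-11,14] y:[7,46] z:[-5/2,12] -> hit [7,12], descend [2, 3]
  N2 x:[-11,14] y:[36,46] z:[-5/2,13/2] -> miss, prune
  N3 x:[-10,14] y:[7,31] z:[2,12] -> hit [7,12], descend [4, 6]
    N4 x:[-10,0] y:[10,31] z:[2,12] -> miss, prune
    N6 x:[11,14] y:[7,10] z:[11,12] -> miss, prune

5 AABB tests over nodes [0, 2, 3, 4, 6]; 0 leaves entered; closest miss.

== RESULT ==
[0, 2, 3, 4, 6]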